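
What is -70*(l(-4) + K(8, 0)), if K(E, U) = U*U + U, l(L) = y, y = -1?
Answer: 70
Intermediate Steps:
l(L) = -1
K(E, U) = U + U² (K(E, U) = U² + U = U + U²)
-70*(l(-4) + K(8, 0)) = -70*(-1 + 0*(1 + 0)) = -70*(-1 + 0*1) = -70*(-1 + 0) = -70*(-1) = 70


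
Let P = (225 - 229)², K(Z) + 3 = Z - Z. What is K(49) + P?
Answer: 13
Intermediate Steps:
K(Z) = -3 (K(Z) = -3 + (Z - Z) = -3 + 0 = -3)
P = 16 (P = (-4)² = 16)
K(49) + P = -3 + 16 = 13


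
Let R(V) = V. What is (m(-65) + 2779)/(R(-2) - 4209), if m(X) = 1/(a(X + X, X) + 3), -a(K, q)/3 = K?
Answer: -1092148/1654923 ≈ -0.65994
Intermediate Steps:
a(K, q) = -3*K
m(X) = 1/(3 - 6*X) (m(X) = 1/(-3*(X + X) + 3) = 1/(-6*X + 3) = 1/(3 - 6*X))
(m(-65) + 2779)/(R(-2) - 4209) = (-1/(-3 + 6*(-65)) + 2779)/(-2 - 4209) = (-1/(-3 - 390) + 2779)/(-4211) = (-1/(-393) + 2779)*(-1/4211) = (-1*(-1/393) + 2779)*(-1/4211) = (1/393 + 2779)*(-1/4211) = (1092148/393)*(-1/4211) = -1092148/1654923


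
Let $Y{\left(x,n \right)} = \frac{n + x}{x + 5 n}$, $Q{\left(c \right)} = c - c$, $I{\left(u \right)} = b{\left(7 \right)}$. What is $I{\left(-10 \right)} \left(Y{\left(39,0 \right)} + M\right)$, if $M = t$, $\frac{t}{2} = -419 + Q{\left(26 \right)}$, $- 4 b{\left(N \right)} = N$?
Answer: $\frac{5859}{4} \approx 1464.8$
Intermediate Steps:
$b{\left(N \right)} = - \frac{N}{4}$
$I{\left(u \right)} = - \frac{7}{4}$ ($I{\left(u \right)} = \left(- \frac{1}{4}\right) 7 = - \frac{7}{4}$)
$Q{\left(c \right)} = 0$
$Y{\left(x,n \right)} = \frac{n + x}{x + 5 n}$
$t = -838$ ($t = 2 \left(-419 + 0\right) = 2 \left(-419\right) = -838$)
$M = -838$
$I{\left(-10 \right)} \left(Y{\left(39,0 \right)} + M\right) = - \frac{7 \left(\frac{0 + 39}{39 + 5 \cdot 0} - 838\right)}{4} = - \frac{7 \left(\frac{1}{39 + 0} \cdot 39 - 838\right)}{4} = - \frac{7 \left(\frac{1}{39} \cdot 39 - 838\right)}{4} = - \frac{7 \left(1 - 838\right)}{4} = \left(- \frac{7}{4}\right) \left(-837\right) = \frac{5859}{4}$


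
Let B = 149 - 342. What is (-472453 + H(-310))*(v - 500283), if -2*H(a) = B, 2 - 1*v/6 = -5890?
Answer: 439226359803/2 ≈ 2.1961e+11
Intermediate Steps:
v = 35352 (v = 12 - 6*(-5890) = 12 + 35340 = 35352)
B = -193
H(a) = 193/2 (H(a) = -½*(-193) = 193/2)
(-472453 + H(-310))*(v - 500283) = (-472453 + 193/2)*(35352 - 500283) = -944713/2*(-464931) = 439226359803/2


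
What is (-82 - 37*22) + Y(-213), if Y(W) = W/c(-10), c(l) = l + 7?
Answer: -825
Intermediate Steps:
c(l) = 7 + l
Y(W) = -W/3 (Y(W) = W/(7 - 10) = W/(-3) = W*(-⅓) = -W/3)
(-82 - 37*22) + Y(-213) = (-82 - 37*22) - ⅓*(-213) = (-82 - 814) + 71 = -896 + 71 = -825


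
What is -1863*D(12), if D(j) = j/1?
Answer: -22356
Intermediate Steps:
D(j) = j (D(j) = j*1 = j)
-1863*D(12) = -1863*12 = -22356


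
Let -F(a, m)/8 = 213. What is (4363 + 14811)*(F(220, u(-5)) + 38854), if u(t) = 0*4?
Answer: 712314100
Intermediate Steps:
u(t) = 0
F(a, m) = -1704 (F(a, m) = -8*213 = -1704)
(4363 + 14811)*(F(220, u(-5)) + 38854) = (4363 + 14811)*(-1704 + 38854) = 19174*37150 = 712314100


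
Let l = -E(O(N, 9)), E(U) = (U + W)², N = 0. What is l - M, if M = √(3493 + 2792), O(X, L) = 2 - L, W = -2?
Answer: -81 - √6285 ≈ -160.28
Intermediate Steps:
E(U) = (-2 + U)² (E(U) = (U - 2)² = (-2 + U)²)
M = √6285 ≈ 79.278
l = -81 (l = -(-2 + (2 - 1*9))² = -(-2 + (2 - 9))² = -(-2 - 7)² = -1*(-9)² = -1*81 = -81)
l - M = -81 - √6285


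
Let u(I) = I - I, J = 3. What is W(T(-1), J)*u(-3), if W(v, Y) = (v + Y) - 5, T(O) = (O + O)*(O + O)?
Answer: 0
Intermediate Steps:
T(O) = 4*O² (T(O) = (2*O)*(2*O) = 4*O²)
W(v, Y) = -5 + Y + v (W(v, Y) = (Y + v) - 5 = -5 + Y + v)
u(I) = 0
W(T(-1), J)*u(-3) = (-5 + 3 + 4*(-1)²)*0 = (-5 + 3 + 4*1)*0 = (-5 + 3 + 4)*0 = 2*0 = 0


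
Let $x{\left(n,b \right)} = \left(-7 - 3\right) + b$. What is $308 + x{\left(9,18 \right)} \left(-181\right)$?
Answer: $-1140$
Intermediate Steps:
$x{\left(n,b \right)} = -10 + b$
$308 + x{\left(9,18 \right)} \left(-181\right) = 308 + \left(-10 + 18\right) \left(-181\right) = 308 + 8 \left(-181\right) = 308 - 1448 = -1140$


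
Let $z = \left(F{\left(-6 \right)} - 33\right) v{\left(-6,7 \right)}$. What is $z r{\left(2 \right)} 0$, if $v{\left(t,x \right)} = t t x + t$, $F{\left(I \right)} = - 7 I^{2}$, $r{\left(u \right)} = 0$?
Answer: $0$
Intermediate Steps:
$v{\left(t,x \right)} = t + x t^{2}$ ($v{\left(t,x \right)} = t^{2} x + t = x t^{2} + t = t + x t^{2}$)
$z = -70110$ ($z = \left(- 7 \left(-6\right)^{2} - 33\right) \left(- 6 \left(1 - 42\right)\right) = \left(\left(-7\right) 36 - 33\right) \left(- 6 \left(1 - 42\right)\right) = \left(-252 - 33\right) \left(\left(-6\right) \left(-41\right)\right) = \left(-285\right) 246 = -70110$)
$z r{\left(2 \right)} 0 = - 70110 \cdot 0 \cdot 0 = \left(-70110\right) 0 = 0$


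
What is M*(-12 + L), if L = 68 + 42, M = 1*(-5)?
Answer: -490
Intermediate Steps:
M = -5
L = 110
M*(-12 + L) = -5*(-12 + 110) = -5*98 = -490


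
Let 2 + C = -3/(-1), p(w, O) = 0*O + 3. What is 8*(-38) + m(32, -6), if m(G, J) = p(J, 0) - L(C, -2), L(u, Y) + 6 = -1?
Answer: -294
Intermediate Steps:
p(w, O) = 3 (p(w, O) = 0 + 3 = 3)
C = 1 (C = -2 - 3/(-1) = -2 - 3*(-1) = -2 + 3 = 1)
L(u, Y) = -7 (L(u, Y) = -6 - 1 = -7)
m(G, J) = 10 (m(G, J) = 3 - 1*(-7) = 3 + 7 = 10)
8*(-38) + m(32, -6) = 8*(-38) + 10 = -304 + 10 = -294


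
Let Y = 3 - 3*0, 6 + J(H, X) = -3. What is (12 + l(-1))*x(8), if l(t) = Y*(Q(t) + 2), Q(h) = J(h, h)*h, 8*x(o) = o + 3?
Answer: 495/8 ≈ 61.875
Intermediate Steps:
x(o) = 3/8 + o/8 (x(o) = (o + 3)/8 = (3 + o)/8 = 3/8 + o/8)
J(H, X) = -9 (J(H, X) = -6 - 3 = -9)
Y = 3 (Y = 3 + 0 = 3)
Q(h) = -9*h
l(t) = 6 - 27*t (l(t) = 3*(-9*t + 2) = 3*(2 - 9*t) = 6 - 27*t)
(12 + l(-1))*x(8) = (12 + (6 - 27*(-1)))*(3/8 + (1/8)*8) = (12 + (6 + 27))*(3/8 + 1) = (12 + 33)*(11/8) = 45*(11/8) = 495/8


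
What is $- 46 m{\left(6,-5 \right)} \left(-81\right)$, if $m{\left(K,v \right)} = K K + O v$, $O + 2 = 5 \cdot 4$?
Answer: $-201204$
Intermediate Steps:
$O = 18$ ($O = -2 + 5 \cdot 4 = -2 + 20 = 18$)
$m{\left(K,v \right)} = K^{2} + 18 v$ ($m{\left(K,v \right)} = K K + 18 v = K^{2} + 18 v$)
$- 46 m{\left(6,-5 \right)} \left(-81\right) = - 46 \left(6^{2} + 18 \left(-5\right)\right) \left(-81\right) = - 46 \left(36 - 90\right) \left(-81\right) = \left(-46\right) \left(-54\right) \left(-81\right) = 2484 \left(-81\right) = -201204$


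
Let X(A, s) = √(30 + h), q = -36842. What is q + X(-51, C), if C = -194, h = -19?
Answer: -36842 + √11 ≈ -36839.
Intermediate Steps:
X(A, s) = √11 (X(A, s) = √(30 - 19) = √11)
q + X(-51, C) = -36842 + √11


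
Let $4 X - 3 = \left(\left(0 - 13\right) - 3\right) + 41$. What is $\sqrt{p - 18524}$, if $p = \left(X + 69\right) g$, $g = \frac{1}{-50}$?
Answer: $\frac{i \sqrt{463138}}{5} \approx 136.11 i$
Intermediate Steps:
$X = 7$ ($X = \frac{3}{4} + \frac{\left(\left(0 - 13\right) - 3\right) + 41}{4} = \frac{3}{4} + \frac{\left(-13 - 3\right) + 41}{4} = \frac{3}{4} + \frac{-16 + 41}{4} = \frac{3}{4} + \frac{1}{4} \cdot 25 = \frac{3}{4} + \frac{25}{4} = 7$)
$g = - \frac{1}{50} \approx -0.02$
$p = - \frac{38}{25}$ ($p = \left(7 + 69\right) \left(- \frac{1}{50}\right) = 76 \left(- \frac{1}{50}\right) = - \frac{38}{25} \approx -1.52$)
$\sqrt{p - 18524} = \sqrt{- \frac{38}{25} - 18524} = \sqrt{- \frac{463138}{25}} = \frac{i \sqrt{463138}}{5}$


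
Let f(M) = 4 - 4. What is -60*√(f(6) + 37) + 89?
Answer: 89 - 60*√37 ≈ -275.97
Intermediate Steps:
f(M) = 0
-60*√(f(6) + 37) + 89 = -60*√(0 + 37) + 89 = -60*√37 + 89 = 89 - 60*√37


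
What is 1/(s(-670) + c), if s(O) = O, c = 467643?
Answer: 1/466973 ≈ 2.1415e-6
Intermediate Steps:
1/(s(-670) + c) = 1/(-670 + 467643) = 1/466973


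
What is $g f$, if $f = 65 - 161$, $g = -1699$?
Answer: $163104$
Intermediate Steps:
$f = -96$ ($f = 65 - 161 = -96$)
$g f = \left(-1699\right) \left(-96\right) = 163104$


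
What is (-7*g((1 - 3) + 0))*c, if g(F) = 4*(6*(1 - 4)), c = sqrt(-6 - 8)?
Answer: 504*I*sqrt(14) ≈ 1885.8*I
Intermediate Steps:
c = I*sqrt(14) (c = sqrt(-14) = I*sqrt(14) ≈ 3.7417*I)
g(F) = -72 (g(F) = 4*(6*(-3)) = 4*(-18) = -72)
(-7*g((1 - 3) + 0))*c = (-7*(-72))*(I*sqrt(14)) = 504*(I*sqrt(14)) = 504*I*sqrt(14)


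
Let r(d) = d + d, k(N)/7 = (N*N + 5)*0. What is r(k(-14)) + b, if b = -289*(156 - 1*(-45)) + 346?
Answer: -57743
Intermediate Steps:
b = -57743 (b = -289*(156 + 45) + 346 = -289*201 + 346 = -58089 + 346 = -57743)
k(N) = 0 (k(N) = 7*((N*N + 5)*0) = 7*((N² + 5)*0) = 7*((5 + N²)*0) = 7*0 = 0)
r(d) = 2*d
r(k(-14)) + b = 2*0 - 57743 = 0 - 57743 = -57743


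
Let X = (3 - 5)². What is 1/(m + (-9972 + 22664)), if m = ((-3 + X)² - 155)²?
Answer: 1/36408 ≈ 2.7466e-5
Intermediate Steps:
X = 4 (X = (-2)² = 4)
m = 23716 (m = ((-3 + 4)² - 155)² = (1² - 155)² = (1 - 155)² = (-154)² = 23716)
1/(m + (-9972 + 22664)) = 1/(23716 + (-9972 + 22664)) = 1/(23716 + 12692) = 1/36408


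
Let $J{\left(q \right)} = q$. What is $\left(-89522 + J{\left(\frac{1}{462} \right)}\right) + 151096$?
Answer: $\frac{28447189}{462} \approx 61574.0$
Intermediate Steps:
$\left(-89522 + J{\left(\frac{1}{462} \right)}\right) + 151096 = \left(-89522 + \frac{1}{462}\right) + 151096 = - \frac{41359163}{462} + 151096 = \frac{28447189}{462}$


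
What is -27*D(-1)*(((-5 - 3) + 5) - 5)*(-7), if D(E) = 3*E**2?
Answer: -4536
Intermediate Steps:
-27*D(-1)*(((-5 - 3) + 5) - 5)*(-7) = -27*3*(-1)**2*(((-5 - 3) + 5) - 5)*(-7) = -27*3*1*((-8 + 5) - 5)*(-7) = -81*(-3 - 5)*(-7) = -81*(-8)*(-7) = -27*(-24)*(-7) = 648*(-7) = -4536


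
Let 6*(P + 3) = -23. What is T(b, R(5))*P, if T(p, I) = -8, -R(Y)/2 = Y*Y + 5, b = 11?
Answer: 164/3 ≈ 54.667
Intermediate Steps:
R(Y) = -10 - 2*Y² (R(Y) = -2*(Y*Y + 5) = -2*(Y² + 5) = -2*(5 + Y²) = -10 - 2*Y²)
P = -41/6 (P = -3 + (⅙)*(-23) = -3 - 23/6 = -41/6 ≈ -6.8333)
T(b, R(5))*P = -8*(-41/6) = 164/3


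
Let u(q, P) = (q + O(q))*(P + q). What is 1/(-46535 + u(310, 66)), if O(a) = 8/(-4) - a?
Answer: -1/47287 ≈ -2.1147e-5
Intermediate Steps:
O(a) = -2 - a (O(a) = 8*(-1/4) - a = -2 - a)
u(q, P) = -2*P - 2*q (u(q, P) = (q + (-2 - q))*(P + q) = -2*(P + q) = -2*P - 2*q)
1/(-46535 + u(310, 66)) = 1/(-46535 + (-2*66 - 2*310)) = 1/(-46535 + (-132 - 620)) = 1/(-46535 - 752) = 1/(-47287) = -1/47287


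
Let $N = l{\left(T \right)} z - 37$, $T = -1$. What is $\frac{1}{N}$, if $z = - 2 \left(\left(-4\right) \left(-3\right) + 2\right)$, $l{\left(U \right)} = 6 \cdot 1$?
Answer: $- \frac{1}{205} \approx -0.0048781$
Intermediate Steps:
$l{\left(U \right)} = 6$
$z = -28$ ($z = - 2 \left(12 + 2\right) = \left(-2\right) 14 = -28$)
$N = -205$ ($N = 6 \left(-28\right) - 37 = -168 - 37 = -205$)
$\frac{1}{N} = \frac{1}{-205} = - \frac{1}{205}$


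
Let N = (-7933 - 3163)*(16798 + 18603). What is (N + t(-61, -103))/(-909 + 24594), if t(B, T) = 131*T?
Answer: -392822989/23685 ≈ -16585.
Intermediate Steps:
N = -392809496 (N = -11096*35401 = -392809496)
(N + t(-61, -103))/(-909 + 24594) = (-392809496 + 131*(-103))/(-909 + 24594) = (-392809496 - 13493)/23685 = -392822989*1/23685 = -392822989/23685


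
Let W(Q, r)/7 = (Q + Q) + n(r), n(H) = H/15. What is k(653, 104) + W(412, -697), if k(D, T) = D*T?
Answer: 1100321/15 ≈ 73355.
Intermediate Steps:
n(H) = H/15 (n(H) = H*(1/15) = H/15)
W(Q, r) = 14*Q + 7*r/15 (W(Q, r) = 7*((Q + Q) + r/15) = 7*(2*Q + r/15) = 14*Q + 7*r/15)
k(653, 104) + W(412, -697) = 653*104 + (14*412 + (7/15)*(-697)) = 67912 + (5768 - 4879/15) = 67912 + 81641/15 = 1100321/15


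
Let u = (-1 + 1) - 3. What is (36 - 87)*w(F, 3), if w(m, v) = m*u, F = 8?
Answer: 1224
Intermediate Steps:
u = -3 (u = 0 - 3 = -3)
w(m, v) = -3*m (w(m, v) = m*(-3) = -3*m)
(36 - 87)*w(F, 3) = (36 - 87)*(-3*8) = -51*(-24) = 1224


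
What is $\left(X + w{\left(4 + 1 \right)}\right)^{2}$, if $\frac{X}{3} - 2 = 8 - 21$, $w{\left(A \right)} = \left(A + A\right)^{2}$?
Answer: $4489$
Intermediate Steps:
$w{\left(A \right)} = 4 A^{2}$ ($w{\left(A \right)} = \left(2 A\right)^{2} = 4 A^{2}$)
$X = -33$ ($X = 6 + 3 \left(8 - 21\right) = 6 + 3 \left(-13\right) = 6 - 39 = -33$)
$\left(X + w{\left(4 + 1 \right)}\right)^{2} = \left(-33 + 4 \left(4 + 1\right)^{2}\right)^{2} = \left(-33 + 4 \cdot 5^{2}\right)^{2} = \left(-33 + 4 \cdot 25\right)^{2} = \left(-33 + 100\right)^{2} = 67^{2} = 4489$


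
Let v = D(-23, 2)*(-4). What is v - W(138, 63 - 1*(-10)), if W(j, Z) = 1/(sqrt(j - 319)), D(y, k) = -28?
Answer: 112 + I*sqrt(181)/181 ≈ 112.0 + 0.074329*I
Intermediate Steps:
W(j, Z) = 1/sqrt(-319 + j) (W(j, Z) = 1/(sqrt(-319 + j)) = 1/sqrt(-319 + j))
v = 112 (v = -28*(-4) = 112)
v - W(138, 63 - 1*(-10)) = 112 - 1/sqrt(-319 + 138) = 112 - 1/sqrt(-181) = 112 - (-1)*I*sqrt(181)/181 = 112 + I*sqrt(181)/181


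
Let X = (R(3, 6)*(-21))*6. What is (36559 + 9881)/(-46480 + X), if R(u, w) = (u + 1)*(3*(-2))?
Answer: -5805/5432 ≈ -1.0687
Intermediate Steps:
R(u, w) = -6 - 6*u (R(u, w) = (1 + u)*(-6) = -6 - 6*u)
X = 3024 (X = ((-6 - 6*3)*(-21))*6 = ((-6 - 18)*(-21))*6 = -24*(-21)*6 = 504*6 = 3024)
(36559 + 9881)/(-46480 + X) = (36559 + 9881)/(-46480 + 3024) = 46440/(-43456) = 46440*(-1/43456) = -5805/5432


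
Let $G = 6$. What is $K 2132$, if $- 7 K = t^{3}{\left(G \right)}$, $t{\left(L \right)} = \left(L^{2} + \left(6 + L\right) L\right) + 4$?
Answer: $-427900928$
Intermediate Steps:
$t{\left(L \right)} = 4 + L^{2} + L \left(6 + L\right)$ ($t{\left(L \right)} = \left(L^{2} + L \left(6 + L\right)\right) + 4 = 4 + L^{2} + L \left(6 + L\right)$)
$K = -200704$ ($K = - \frac{\left(4 + 2 \cdot 6^{2} + 6 \cdot 6\right)^{3}}{7} = - \frac{\left(4 + 2 \cdot 36 + 36\right)^{3}}{7} = - \frac{\left(4 + 72 + 36\right)^{3}}{7} = - \frac{112^{3}}{7} = \left(- \frac{1}{7}\right) 1404928 = -200704$)
$K 2132 = \left(-200704\right) 2132 = -427900928$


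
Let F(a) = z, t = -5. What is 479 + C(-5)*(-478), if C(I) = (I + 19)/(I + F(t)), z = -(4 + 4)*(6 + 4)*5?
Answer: 200687/405 ≈ 495.52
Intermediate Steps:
z = -400 (z = -8*10*5 = -1*80*5 = -80*5 = -400)
F(a) = -400
C(I) = (19 + I)/(-400 + I) (C(I) = (I + 19)/(I - 400) = (19 + I)/(-400 + I))
479 + C(-5)*(-478) = 479 + ((19 - 5)/(-400 - 5))*(-478) = 479 + (14/(-405))*(-478) = 479 - 1/405*14*(-478) = 479 - 14/405*(-478) = 479 + 6692/405 = 200687/405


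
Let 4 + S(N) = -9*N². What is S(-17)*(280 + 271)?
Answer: -1435355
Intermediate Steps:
S(N) = -4 - 9*N²
S(-17)*(280 + 271) = (-4 - 9*(-17)²)*(280 + 271) = (-4 - 9*289)*551 = (-4 - 2601)*551 = -2605*551 = -1435355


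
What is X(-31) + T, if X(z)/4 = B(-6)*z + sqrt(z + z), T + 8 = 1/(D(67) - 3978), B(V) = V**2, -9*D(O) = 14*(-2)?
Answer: -159981337/35774 + 4*I*sqrt(62) ≈ -4472.0 + 31.496*I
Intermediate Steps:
D(O) = 28/9 (D(O) = -14*(-2)/9 = -1/9*(-28) = 28/9)
T = -286201/35774 (T = -8 + 1/(28/9 - 3978) = -8 + 1/(-35774/9) = -8 - 9/35774 = -286201/35774 ≈ -8.0002)
X(z) = 144*z + 4*sqrt(2)*sqrt(z) (X(z) = 4*((-6)**2*z + sqrt(z + z)) = 4*(36*z + sqrt(2*z)) = 4*(36*z + sqrt(2)*sqrt(z)) = 144*z + 4*sqrt(2)*sqrt(z))
X(-31) + T = (144*(-31) + 4*sqrt(2)*sqrt(-31)) - 286201/35774 = (-4464 + 4*sqrt(2)*(I*sqrt(31))) - 286201/35774 = (-4464 + 4*I*sqrt(62)) - 286201/35774 = -159981337/35774 + 4*I*sqrt(62)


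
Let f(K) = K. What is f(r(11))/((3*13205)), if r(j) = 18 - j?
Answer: 7/39615 ≈ 0.00017670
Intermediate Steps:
f(r(11))/((3*13205)) = (18 - 1*11)/((3*13205)) = (18 - 11)/39615 = 7*(1/39615) = 7/39615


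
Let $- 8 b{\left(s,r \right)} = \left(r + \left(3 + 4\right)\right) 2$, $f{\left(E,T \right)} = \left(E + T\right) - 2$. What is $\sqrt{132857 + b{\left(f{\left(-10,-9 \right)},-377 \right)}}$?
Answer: $\frac{\sqrt{531798}}{2} \approx 364.62$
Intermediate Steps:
$f{\left(E,T \right)} = -2 + E + T$
$b{\left(s,r \right)} = - \frac{7}{4} - \frac{r}{4}$ ($b{\left(s,r \right)} = - \frac{\left(r + \left(3 + 4\right)\right) 2}{8} = - \frac{\left(r + 7\right) 2}{8} = - \frac{\left(7 + r\right) 2}{8} = - \frac{14 + 2 r}{8} = - \frac{7}{4} - \frac{r}{4}$)
$\sqrt{132857 + b{\left(f{\left(-10,-9 \right)},-377 \right)}} = \sqrt{132857 - - \frac{185}{2}} = \sqrt{132857 + \left(- \frac{7}{4} + \frac{377}{4}\right)} = \sqrt{132857 + \frac{185}{2}} = \sqrt{\frac{265899}{2}} = \frac{\sqrt{531798}}{2}$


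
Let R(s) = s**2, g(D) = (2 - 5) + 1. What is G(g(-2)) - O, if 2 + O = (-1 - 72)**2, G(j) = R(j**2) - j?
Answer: -5309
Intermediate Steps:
g(D) = -2 (g(D) = -3 + 1 = -2)
G(j) = j**4 - j (G(j) = (j**2)**2 - j = j**4 - j)
O = 5327 (O = -2 + (-1 - 72)**2 = -2 + (-73)**2 = -2 + 5329 = 5327)
G(g(-2)) - O = ((-2)**4 - 1*(-2)) - 1*5327 = (16 + 2) - 5327 = 18 - 5327 = -5309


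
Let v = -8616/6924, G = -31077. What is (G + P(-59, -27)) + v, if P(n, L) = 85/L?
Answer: -484217014/15579 ≈ -31081.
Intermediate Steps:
v = -718/577 (v = -8616*1/6924 = -718/577 ≈ -1.2444)
(G + P(-59, -27)) + v = (-31077 + 85/(-27)) - 718/577 = (-31077 + 85*(-1/27)) - 718/577 = (-31077 - 85/27) - 718/577 = -839164/27 - 718/577 = -484217014/15579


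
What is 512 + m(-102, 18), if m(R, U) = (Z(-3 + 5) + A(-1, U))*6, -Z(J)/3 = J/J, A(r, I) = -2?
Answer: 482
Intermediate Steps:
Z(J) = -3 (Z(J) = -3*J/J = -3*1 = -3)
m(R, U) = -30 (m(R, U) = (-3 - 2)*6 = -5*6 = -30)
512 + m(-102, 18) = 512 - 30 = 482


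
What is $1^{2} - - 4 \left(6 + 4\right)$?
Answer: $41$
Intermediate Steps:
$1^{2} - - 4 \left(6 + 4\right) = 1 - \left(-4\right) 10 = 1 - -40 = 1 + 40 = 41$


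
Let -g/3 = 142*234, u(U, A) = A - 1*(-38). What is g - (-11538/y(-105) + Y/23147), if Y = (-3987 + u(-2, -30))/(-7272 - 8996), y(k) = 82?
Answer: -1536826123973039/15438771236 ≈ -99543.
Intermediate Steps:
u(U, A) = 38 + A (u(U, A) = A + 38 = 38 + A)
g = -99684 (g = -426*234 = -3*33228 = -99684)
Y = 3979/16268 (Y = (-3987 + (38 - 30))/(-7272 - 8996) = (-3987 + 8)/(-16268) = -3979*(-1/16268) = 3979/16268 ≈ 0.24459)
g - (-11538/y(-105) + Y/23147) = -99684 - (-11538/82 + (3979/16268)/23147) = -99684 - (-11538*1/82 + (3979/16268)*(1/23147)) = -99684 - (-5769/41 + 3979/376555396) = -99684 - 1*(-2172347916385/15438771236) = -99684 + 2172347916385/15438771236 = -1536826123973039/15438771236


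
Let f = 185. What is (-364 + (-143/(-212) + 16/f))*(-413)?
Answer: 5883694229/39220 ≈ 1.5002e+5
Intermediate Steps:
(-364 + (-143/(-212) + 16/f))*(-413) = (-364 + (-143/(-212) + 16/185))*(-413) = (-364 + (-143*(-1/212) + 16*(1/185)))*(-413) = (-364 + (143/212 + 16/185))*(-413) = (-364 + 29847/39220)*(-413) = -14246233/39220*(-413) = 5883694229/39220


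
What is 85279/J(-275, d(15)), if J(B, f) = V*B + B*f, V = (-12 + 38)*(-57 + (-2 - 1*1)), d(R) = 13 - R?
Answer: 85279/429550 ≈ 0.19853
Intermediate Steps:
V = -1560 (V = 26*(-57 + (-2 - 1)) = 26*(-57 - 3) = 26*(-60) = -1560)
J(B, f) = -1560*B + B*f
85279/J(-275, d(15)) = 85279/((-275*(-1560 + (13 - 1*15)))) = 85279/((-275*(-1560 + (13 - 15)))) = 85279/((-275*(-1560 - 2))) = 85279/((-275*(-1562))) = 85279/429550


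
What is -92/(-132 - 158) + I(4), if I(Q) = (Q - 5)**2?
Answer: 191/145 ≈ 1.3172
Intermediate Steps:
I(Q) = (-5 + Q)**2
-92/(-132 - 158) + I(4) = -92/(-132 - 158) + (-5 + 4)**2 = -92/(-290) + (-1)**2 = -92*(-1/290) + 1 = 46/145 + 1 = 191/145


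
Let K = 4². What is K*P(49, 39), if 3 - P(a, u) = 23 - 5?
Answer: -240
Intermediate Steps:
K = 16
P(a, u) = -15 (P(a, u) = 3 - (23 - 5) = 3 - 1*18 = 3 - 18 = -15)
K*P(49, 39) = 16*(-15) = -240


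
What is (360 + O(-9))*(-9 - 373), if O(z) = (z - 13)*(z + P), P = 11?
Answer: -120712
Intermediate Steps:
O(z) = (-13 + z)*(11 + z) (O(z) = (z - 13)*(z + 11) = (-13 + z)*(11 + z))
(360 + O(-9))*(-9 - 373) = (360 + (-143 + (-9)² - 2*(-9)))*(-9 - 373) = (360 + (-143 + 81 + 18))*(-382) = (360 - 44)*(-382) = 316*(-382) = -120712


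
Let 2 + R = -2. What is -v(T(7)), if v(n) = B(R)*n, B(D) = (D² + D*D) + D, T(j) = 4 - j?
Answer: 84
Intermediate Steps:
R = -4 (R = -2 - 2 = -4)
B(D) = D + 2*D² (B(D) = (D² + D²) + D = 2*D² + D = D + 2*D²)
v(n) = 28*n (v(n) = (-4*(1 + 2*(-4)))*n = (-4*(1 - 8))*n = (-4*(-7))*n = 28*n)
-v(T(7)) = -28*(4 - 1*7) = -28*(4 - 7) = -28*(-3) = -1*(-84) = 84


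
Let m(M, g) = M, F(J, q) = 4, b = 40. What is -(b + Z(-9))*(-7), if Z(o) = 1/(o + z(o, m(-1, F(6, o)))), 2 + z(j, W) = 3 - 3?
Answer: 3073/11 ≈ 279.36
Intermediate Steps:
z(j, W) = -2 (z(j, W) = -2 + (3 - 3) = -2 + 0 = -2)
Z(o) = 1/(-2 + o) (Z(o) = 1/(o - 2) = 1/(-2 + o))
-(b + Z(-9))*(-7) = -(40 + 1/(-2 - 9))*(-7) = -(40 + 1/(-11))*(-7) = -(40 - 1/11)*(-7) = -439*(-7)/11 = -1*(-3073/11) = 3073/11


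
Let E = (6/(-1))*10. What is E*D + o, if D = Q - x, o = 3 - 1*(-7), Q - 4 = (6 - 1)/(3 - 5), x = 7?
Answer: 340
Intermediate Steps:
Q = 3/2 (Q = 4 + (6 - 1)/(3 - 5) = 4 + 5/(-2) = 4 + 5*(-½) = 4 - 5/2 = 3/2 ≈ 1.5000)
E = -60 (E = (6*(-1))*10 = -6*10 = -60)
o = 10 (o = 3 + 7 = 10)
D = -11/2 (D = 3/2 - 1*7 = 3/2 - 7 = -11/2 ≈ -5.5000)
E*D + o = -60*(-11/2) + 10 = 330 + 10 = 340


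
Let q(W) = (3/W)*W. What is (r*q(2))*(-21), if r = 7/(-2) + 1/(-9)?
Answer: 455/2 ≈ 227.50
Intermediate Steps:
q(W) = 3
r = -65/18 (r = 7*(-½) + 1*(-⅑) = -7/2 - ⅑ = -65/18 ≈ -3.6111)
(r*q(2))*(-21) = -65/18*3*(-21) = -65/6*(-21) = 455/2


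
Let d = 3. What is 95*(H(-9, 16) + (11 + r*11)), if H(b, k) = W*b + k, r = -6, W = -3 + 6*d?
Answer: -16530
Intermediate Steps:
W = 15 (W = -3 + 6*3 = -3 + 18 = 15)
H(b, k) = k + 15*b (H(b, k) = 15*b + k = k + 15*b)
95*(H(-9, 16) + (11 + r*11)) = 95*((16 + 15*(-9)) + (11 - 6*11)) = 95*((16 - 135) + (11 - 66)) = 95*(-119 - 55) = 95*(-174) = -16530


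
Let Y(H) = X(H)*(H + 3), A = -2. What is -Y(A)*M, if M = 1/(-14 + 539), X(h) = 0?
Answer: 0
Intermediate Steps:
M = 1/525 ≈ 0.0019048
Y(H) = 0 (Y(H) = 0*(H + 3) = 0*(3 + H) = 0)
-Y(A)*M = -0/525 = -1*0 = 0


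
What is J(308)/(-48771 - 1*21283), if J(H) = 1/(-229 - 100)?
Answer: 1/23047766 ≈ 4.3388e-8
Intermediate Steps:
J(H) = -1/329 (J(H) = 1/(-329) = -1/329)
J(308)/(-48771 - 1*21283) = -1/(329*(-48771 - 1*21283)) = -1/(329*(-48771 - 21283)) = -1/329/(-70054) = -1/329*(-1/70054) = 1/23047766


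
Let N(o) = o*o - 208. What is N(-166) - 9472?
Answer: 17876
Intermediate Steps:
N(o) = -208 + o² (N(o) = o² - 208 = -208 + o²)
N(-166) - 9472 = (-208 + (-166)²) - 9472 = (-208 + 27556) - 9472 = 27348 - 9472 = 17876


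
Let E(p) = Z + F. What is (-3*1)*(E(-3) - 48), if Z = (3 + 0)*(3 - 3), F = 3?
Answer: 135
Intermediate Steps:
Z = 0 (Z = 3*0 = 0)
E(p) = 3 (E(p) = 0 + 3 = 3)
(-3*1)*(E(-3) - 48) = (-3*1)*(3 - 48) = -3*(-45) = 135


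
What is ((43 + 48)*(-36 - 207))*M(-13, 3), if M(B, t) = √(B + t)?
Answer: -22113*I*√10 ≈ -69928.0*I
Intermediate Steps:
((43 + 48)*(-36 - 207))*M(-13, 3) = ((43 + 48)*(-36 - 207))*√(-13 + 3) = (91*(-243))*√(-10) = -22113*I*√10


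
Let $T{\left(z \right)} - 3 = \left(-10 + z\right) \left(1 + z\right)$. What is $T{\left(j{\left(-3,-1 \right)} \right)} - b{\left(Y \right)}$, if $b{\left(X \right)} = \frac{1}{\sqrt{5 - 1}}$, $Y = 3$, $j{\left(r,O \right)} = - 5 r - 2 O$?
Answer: $\frac{257}{2} \approx 128.5$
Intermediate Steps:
$b{\left(X \right)} = \frac{1}{2}$ ($b{\left(X \right)} = \frac{1}{\sqrt{4}} = \frac{1}{2}$)
$T{\left(z \right)} = 3 + \left(1 + z\right) \left(-10 + z\right)$ ($T{\left(z \right)} = 3 + \left(-10 + z\right) \left(1 + z\right) = 3 + \left(1 + z\right) \left(-10 + z\right)$)
$T{\left(j{\left(-3,-1 \right)} \right)} - b{\left(Y \right)} = \left(-7 + \left(\left(-5\right) \left(-3\right) - -2\right)^{2} - 9 \left(\left(-5\right) \left(-3\right) - -2\right)\right) - \frac{1}{2} = \left(-7 + \left(15 + 2\right)^{2} - 9 \left(15 + 2\right)\right) - \frac{1}{2} = \left(-7 + 17^{2} - 153\right) - \frac{1}{2} = \left(-7 + 289 - 153\right) - \frac{1}{2} = 129 - \frac{1}{2} = \frac{257}{2}$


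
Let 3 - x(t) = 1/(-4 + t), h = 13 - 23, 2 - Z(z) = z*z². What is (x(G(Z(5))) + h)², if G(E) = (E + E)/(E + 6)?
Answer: 229441/5476 ≈ 41.899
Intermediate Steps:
Z(z) = 2 - z³ (Z(z) = 2 - z*z² = 2 - z³)
h = -10
G(E) = 2*E/(6 + E) (G(E) = (2*E)/(6 + E) = 2*E/(6 + E))
x(t) = 3 - 1/(-4 + t)
(x(G(Z(5))) + h)² = ((-13 + 3*(2*(2 - 1*5³)/(6 + (2 - 1*5³))))/(-4 + 2*(2 - 1*5³)/(6 + (2 - 1*5³))) - 10)² = ((-13 + 3*(2*(2 - 1*125)/(6 + (2 - 1*125))))/(-4 + 2*(2 - 1*125)/(6 + (2 - 1*125))) - 10)² = ((-13 + 3*(2*(2 - 125)/(6 + (2 - 125))))/(-4 + 2*(2 - 125)/(6 + (2 - 125))) - 10)² = ((-13 + 3*(2*(-123)/(6 - 123)))/(-4 + 2*(-123)/(6 - 123)) - 10)² = ((-13 + 3*(2*(-123)/(-117)))/(-4 + 2*(-123)/(-117)) - 10)² = ((-13 + 3*(2*(-123)*(-1/117)))/(-4 + 2*(-123)*(-1/117)) - 10)² = ((-13 + 3*(82/39))/(-4 + 82/39) - 10)² = ((-13 + 82/13)/(-74/39) - 10)² = (-39/74*(-87/13) - 10)² = (261/74 - 10)² = (-479/74)² = 229441/5476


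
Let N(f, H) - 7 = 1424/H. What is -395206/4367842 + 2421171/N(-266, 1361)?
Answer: 7196484302668798/23916118871 ≈ 3.0091e+5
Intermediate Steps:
N(f, H) = 7 + 1424/H
-395206/4367842 + 2421171/N(-266, 1361) = -395206/4367842 + 2421171/(7 + 1424/1361) = -395206*1/4367842 + 2421171/(7 + 1424*(1/1361)) = -197603/2183921 + 2421171/(7 + 1424/1361) = -197603/2183921 + 2421171/(10951/1361) = -197603/2183921 + 2421171*(1361/10951) = -197603/2183921 + 3295213731/10951 = 7196484302668798/23916118871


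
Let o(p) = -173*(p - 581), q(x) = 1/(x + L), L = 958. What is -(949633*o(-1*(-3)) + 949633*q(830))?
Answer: -169784193686809/1788 ≈ -9.4958e+10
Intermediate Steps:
q(x) = 1/(958 + x) (q(x) = 1/(x + 958) = 1/(958 + x))
o(p) = 100513 - 173*p (o(p) = -173*(-581 + p) = 100513 - 173*p)
-(949633*o(-1*(-3)) + 949633*q(830)) = -(95450461729 + 949633/(958 + 830) - 164286509*(-1)*(-3)) = -(170665426521085/1788 - 492859527) = -949633/(1/((100513 - 519) + 1/1788)) = -949633/(1/(99994 + 1/1788)) = -949633/(1/(178789273/1788)) = -949633/1788/178789273 = -949633*178789273/1788 = -169784193686809/1788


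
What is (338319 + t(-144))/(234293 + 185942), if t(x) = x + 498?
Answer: 338673/420235 ≈ 0.80591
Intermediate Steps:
t(x) = 498 + x
(338319 + t(-144))/(234293 + 185942) = (338319 + (498 - 144))/(234293 + 185942) = (338319 + 354)/420235 = 338673*(1/420235) = 338673/420235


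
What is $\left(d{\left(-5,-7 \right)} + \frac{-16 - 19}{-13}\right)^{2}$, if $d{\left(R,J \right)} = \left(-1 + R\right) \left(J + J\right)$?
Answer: $\frac{1270129}{169} \approx 7515.6$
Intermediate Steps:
$d{\left(R,J \right)} = 2 J \left(-1 + R\right)$ ($d{\left(R,J \right)} = \left(-1 + R\right) 2 J = 2 J \left(-1 + R\right)$)
$\left(d{\left(-5,-7 \right)} + \frac{-16 - 19}{-13}\right)^{2} = \left(2 \left(-7\right) \left(-1 - 5\right) + \frac{-16 - 19}{-13}\right)^{2} = \left(2 \left(-7\right) \left(-6\right) - - \frac{35}{13}\right)^{2} = \left(84 + \frac{35}{13}\right)^{2} = \left(\frac{1127}{13}\right)^{2} = \frac{1270129}{169}$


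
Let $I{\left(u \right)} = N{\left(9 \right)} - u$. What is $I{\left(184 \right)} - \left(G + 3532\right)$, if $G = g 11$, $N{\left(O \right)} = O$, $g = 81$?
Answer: $-4598$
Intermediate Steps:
$I{\left(u \right)} = 9 - u$
$G = 891$ ($G = 81 \cdot 11 = 891$)
$I{\left(184 \right)} - \left(G + 3532\right) = \left(9 - 184\right) - \left(891 + 3532\right) = \left(9 - 184\right) - 4423 = -175 - 4423 = -4598$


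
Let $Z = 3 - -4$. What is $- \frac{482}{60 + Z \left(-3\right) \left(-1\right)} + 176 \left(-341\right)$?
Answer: $- \frac{4861778}{81} \approx -60022.0$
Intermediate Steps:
$Z = 7$ ($Z = 3 + 4 = 7$)
$- \frac{482}{60 + Z \left(-3\right) \left(-1\right)} + 176 \left(-341\right) = - \frac{482}{60 + 7 \left(-3\right) \left(-1\right)} + 176 \left(-341\right) = - \frac{482}{60 - -21} - 60016 = - \frac{482}{60 + 21} - 60016 = - \frac{482}{81} - 60016 = - \frac{4861778}{81}$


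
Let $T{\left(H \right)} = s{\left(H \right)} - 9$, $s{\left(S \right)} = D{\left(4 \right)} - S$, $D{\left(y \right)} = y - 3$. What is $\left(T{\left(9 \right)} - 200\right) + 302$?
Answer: $85$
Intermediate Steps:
$D{\left(y \right)} = -3 + y$
$s{\left(S \right)} = 1 - S$ ($s{\left(S \right)} = \left(-3 + 4\right) - S = 1 - S$)
$T{\left(H \right)} = -8 - H$ ($T{\left(H \right)} = \left(1 - H\right) - 9 = -8 - H$)
$\left(T{\left(9 \right)} - 200\right) + 302 = \left(\left(-8 - 9\right) - 200\right) + 302 = \left(-17 - 200\right) + 302 = -217 + 302 = 85$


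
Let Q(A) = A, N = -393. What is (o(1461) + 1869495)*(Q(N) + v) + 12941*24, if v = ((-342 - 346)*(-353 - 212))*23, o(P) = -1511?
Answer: 16700089223912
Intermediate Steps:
v = 8940560 (v = -688*(-565)*23 = 388720*23 = 8940560)
(o(1461) + 1869495)*(Q(N) + v) + 12941*24 = (-1511 + 1869495)*(-393 + 8940560) + 12941*24 = 1867984*8940167 + 310584 = 16700088913328 + 310584 = 16700089223912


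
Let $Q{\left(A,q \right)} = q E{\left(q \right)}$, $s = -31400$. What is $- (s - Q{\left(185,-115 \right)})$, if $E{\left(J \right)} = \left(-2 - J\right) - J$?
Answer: $5180$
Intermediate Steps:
$E{\left(J \right)} = -2 - 2 J$
$Q{\left(A,q \right)} = q \left(-2 - 2 q\right)$
$- (s - Q{\left(185,-115 \right)}) = - (-31400 - \left(-2\right) \left(-115\right) \left(1 - 115\right)) = - (-31400 - \left(-2\right) \left(-115\right) \left(-114\right)) = - (-31400 - -26220) = - (-31400 + 26220) = \left(-1\right) \left(-5180\right) = 5180$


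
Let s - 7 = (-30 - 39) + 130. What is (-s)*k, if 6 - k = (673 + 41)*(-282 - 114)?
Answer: -19227000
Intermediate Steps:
k = 282750 (k = 6 - (673 + 41)*(-282 - 114) = 6 - 714*(-396) = 6 - 1*(-282744) = 6 + 282744 = 282750)
s = 68 (s = 7 + ((-30 - 39) + 130) = 7 + (-69 + 130) = 7 + 61 = 68)
(-s)*k = -1*68*282750 = -68*282750 = -19227000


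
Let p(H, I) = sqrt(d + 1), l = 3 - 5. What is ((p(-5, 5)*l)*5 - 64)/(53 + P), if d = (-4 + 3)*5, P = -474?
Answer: 64/421 + 20*I/421 ≈ 0.15202 + 0.047506*I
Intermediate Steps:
d = -5 (d = -1*5 = -5)
l = -2
p(H, I) = 2*I (p(H, I) = sqrt(-5 + 1) = sqrt(-4) = 2*I)
((p(-5, 5)*l)*5 - 64)/(53 + P) = (((2*I)*(-2))*5 - 64)/(53 - 474) = (-4*I*5 - 64)/(-421) = (-20*I - 64)*(-1/421) = (-64 - 20*I)*(-1/421) = 64/421 + 20*I/421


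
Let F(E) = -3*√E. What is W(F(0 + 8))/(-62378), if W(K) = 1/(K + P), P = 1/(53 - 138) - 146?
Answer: 117215/1063979612282 - 7225*√2/1595969418423 ≈ 1.0376e-7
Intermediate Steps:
P = -12411/85 (P = 1/(-85) - 146 = -1/85 - 146 = -12411/85 ≈ -146.01)
W(K) = 1/(-12411/85 + K) (W(K) = 1/(K - 12411/85) = 1/(-12411/85 + K))
W(F(0 + 8))/(-62378) = (85/(-12411 + 85*(-3*√(0 + 8))))/(-62378) = (85/(-12411 + 85*(-6*√2)))*(-1/62378) = (85/(-12411 - 510*√2))*(-1/62378) = -85/(62378*(-12411 - 510*√2))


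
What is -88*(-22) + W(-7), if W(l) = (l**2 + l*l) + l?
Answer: 2027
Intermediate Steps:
W(l) = l + 2*l**2 (W(l) = (l**2 + l**2) + l = 2*l**2 + l = l + 2*l**2)
-88*(-22) + W(-7) = -88*(-22) - 7*(1 + 2*(-7)) = 1936 - 7*(1 - 14) = 1936 - 7*(-13) = 1936 + 91 = 2027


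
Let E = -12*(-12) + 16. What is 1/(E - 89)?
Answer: 1/71 ≈ 0.014085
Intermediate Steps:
E = 160 (E = 144 + 16 = 160)
1/(E - 89) = 1/(160 - 89) = 1/71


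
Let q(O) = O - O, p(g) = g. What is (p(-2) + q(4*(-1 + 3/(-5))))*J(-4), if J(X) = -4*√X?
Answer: 16*I ≈ 16.0*I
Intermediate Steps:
q(O) = 0
(p(-2) + q(4*(-1 + 3/(-5))))*J(-4) = (-2 + 0)*(-8*I) = -(-8)*2*I = -(-16)*I = 16*I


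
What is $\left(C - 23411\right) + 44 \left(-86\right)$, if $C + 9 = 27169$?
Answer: $-35$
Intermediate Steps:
$C = 27160$ ($C = -9 + 27169 = 27160$)
$\left(C - 23411\right) + 44 \left(-86\right) = \left(27160 - 23411\right) + 44 \left(-86\right) = 3749 - 3784 = -35$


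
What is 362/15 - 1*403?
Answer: -5683/15 ≈ -378.87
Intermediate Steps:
362/15 - 1*403 = 362*(1/15) - 403 = 362/15 - 403 = -5683/15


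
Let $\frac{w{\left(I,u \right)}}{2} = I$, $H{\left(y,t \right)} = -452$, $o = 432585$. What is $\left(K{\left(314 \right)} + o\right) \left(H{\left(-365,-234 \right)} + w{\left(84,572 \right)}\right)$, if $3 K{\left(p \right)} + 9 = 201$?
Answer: $-122872316$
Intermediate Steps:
$K{\left(p \right)} = 64$ ($K{\left(p \right)} = -3 + \frac{1}{3} \cdot 201 = -3 + 67 = 64$)
$w{\left(I,u \right)} = 2 I$
$\left(K{\left(314 \right)} + o\right) \left(H{\left(-365,-234 \right)} + w{\left(84,572 \right)}\right) = \left(64 + 432585\right) \left(-452 + 2 \cdot 84\right) = 432649 \left(-452 + 168\right) = 432649 \left(-284\right) = -122872316$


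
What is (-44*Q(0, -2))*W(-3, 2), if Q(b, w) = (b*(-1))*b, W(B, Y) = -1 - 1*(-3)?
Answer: 0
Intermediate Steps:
W(B, Y) = 2 (W(B, Y) = -1 + 3 = 2)
Q(b, w) = -b² (Q(b, w) = (-b)*b = -b²)
(-44*Q(0, -2))*W(-3, 2) = -(-44)*0²*2 = -(-44)*0*2 = -44*0*2 = 0*2 = 0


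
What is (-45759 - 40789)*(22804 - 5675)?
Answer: -1482480692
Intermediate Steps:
(-45759 - 40789)*(22804 - 5675) = -86548*17129 = -1482480692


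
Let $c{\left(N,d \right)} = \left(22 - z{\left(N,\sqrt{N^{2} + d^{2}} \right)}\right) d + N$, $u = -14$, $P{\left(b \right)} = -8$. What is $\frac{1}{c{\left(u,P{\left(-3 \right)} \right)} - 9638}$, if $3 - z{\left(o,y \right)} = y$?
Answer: $- \frac{2451}{24025444} + \frac{\sqrt{65}}{6006361} \approx -0.00010067$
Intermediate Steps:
$z{\left(o,y \right)} = 3 - y$
$c{\left(N,d \right)} = N + d \left(19 + \sqrt{N^{2} + d^{2}}\right)$ ($c{\left(N,d \right)} = \left(22 - \left(3 - \sqrt{N^{2} + d^{2}}\right)\right) d + N = \left(22 + \left(-3 + \sqrt{N^{2} + d^{2}}\right)\right) d + N = \left(19 + \sqrt{N^{2} + d^{2}}\right) d + N = d \left(19 + \sqrt{N^{2} + d^{2}}\right) + N = N + d \left(19 + \sqrt{N^{2} + d^{2}}\right)$)
$\frac{1}{c{\left(u,P{\left(-3 \right)} \right)} - 9638} = \frac{1}{\left(-14 + 19 \left(-8\right) - 8 \sqrt{\left(-14\right)^{2} + \left(-8\right)^{2}}\right) - 9638} = \frac{1}{\left(-14 - 152 - 8 \sqrt{196 + 64}\right) - 9638} = \frac{1}{\left(-14 - 152 - 8 \sqrt{260}\right) - 9638} = \frac{1}{\left(-14 - 152 - 8 \cdot 2 \sqrt{65}\right) - 9638} = \frac{1}{\left(-14 - 152 - 16 \sqrt{65}\right) - 9638} = \frac{1}{\left(-166 - 16 \sqrt{65}\right) - 9638} = \frac{1}{-9804 - 16 \sqrt{65}}$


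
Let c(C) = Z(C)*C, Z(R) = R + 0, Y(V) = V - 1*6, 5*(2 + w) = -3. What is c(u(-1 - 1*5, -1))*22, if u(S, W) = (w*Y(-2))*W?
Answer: 237952/25 ≈ 9518.1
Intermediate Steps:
w = -13/5 (w = -2 + (⅕)*(-3) = -2 - ⅗ = -13/5 ≈ -2.6000)
Y(V) = -6 + V (Y(V) = V - 6 = -6 + V)
Z(R) = R
u(S, W) = 104*W/5 (u(S, W) = (-13*(-6 - 2)/5)*W = (-13/5*(-8))*W = 104*W/5)
c(C) = C² (c(C) = C*C = C²)
c(u(-1 - 1*5, -1))*22 = ((104/5)*(-1))²*22 = (-104/5)²*22 = (10816/25)*22 = 237952/25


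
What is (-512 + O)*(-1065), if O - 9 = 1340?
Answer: -891405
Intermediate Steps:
O = 1349 (O = 9 + 1340 = 1349)
(-512 + O)*(-1065) = (-512 + 1349)*(-1065) = 837*(-1065) = -891405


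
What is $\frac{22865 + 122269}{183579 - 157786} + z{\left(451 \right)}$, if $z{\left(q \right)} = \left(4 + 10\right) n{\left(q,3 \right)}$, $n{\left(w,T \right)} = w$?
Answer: $\frac{163002136}{25793} \approx 6319.6$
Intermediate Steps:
$z{\left(q \right)} = 14 q$ ($z{\left(q \right)} = \left(4 + 10\right) q = 14 q$)
$\frac{22865 + 122269}{183579 - 157786} + z{\left(451 \right)} = \frac{22865 + 122269}{183579 - 157786} + 14 \cdot 451 = \frac{145134}{25793} + 6314 = \frac{163002136}{25793}$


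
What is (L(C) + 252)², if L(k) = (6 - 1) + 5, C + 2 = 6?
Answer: 68644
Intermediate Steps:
C = 4 (C = -2 + 6 = 4)
L(k) = 10 (L(k) = 5 + 5 = 10)
(L(C) + 252)² = (10 + 252)² = 262² = 68644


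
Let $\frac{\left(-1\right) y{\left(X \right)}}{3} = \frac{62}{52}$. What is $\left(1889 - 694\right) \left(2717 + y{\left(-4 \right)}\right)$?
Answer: $\frac{84306055}{26} \approx 3.2425 \cdot 10^{6}$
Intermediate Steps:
$y{\left(X \right)} = - \frac{93}{26}$ ($y{\left(X \right)} = - 3 \cdot \frac{62}{52} = - 3 \cdot 62 \cdot \frac{1}{52} = \left(-3\right) \frac{31}{26} = - \frac{93}{26}$)
$\left(1889 - 694\right) \left(2717 + y{\left(-4 \right)}\right) = \left(1889 - 694\right) \left(2717 - \frac{93}{26}\right) = 1195 \cdot \frac{70549}{26} = \frac{84306055}{26}$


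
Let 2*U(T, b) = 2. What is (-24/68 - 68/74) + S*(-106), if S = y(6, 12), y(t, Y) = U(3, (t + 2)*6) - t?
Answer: 332570/629 ≈ 528.73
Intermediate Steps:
U(T, b) = 1 (U(T, b) = (½)*2 = 1)
y(t, Y) = 1 - t
S = -5 (S = 1 - 1*6 = 1 - 6 = -5)
(-24/68 - 68/74) + S*(-106) = (-24/68 - 68/74) - 5*(-106) = (-24*1/68 - 68*1/74) + 530 = (-6/17 - 34/37) + 530 = -800/629 + 530 = 332570/629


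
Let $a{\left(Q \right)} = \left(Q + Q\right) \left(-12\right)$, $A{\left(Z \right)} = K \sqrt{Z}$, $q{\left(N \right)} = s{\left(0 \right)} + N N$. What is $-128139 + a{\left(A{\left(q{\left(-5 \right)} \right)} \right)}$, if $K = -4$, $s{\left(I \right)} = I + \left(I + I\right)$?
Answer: $-127659$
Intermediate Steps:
$s{\left(I \right)} = 3 I$ ($s{\left(I \right)} = I + 2 I = 3 I$)
$q{\left(N \right)} = N^{2}$ ($q{\left(N \right)} = 3 \cdot 0 + N N = 0 + N^{2} = N^{2}$)
$A{\left(Z \right)} = - 4 \sqrt{Z}$
$a{\left(Q \right)} = - 24 Q$ ($a{\left(Q \right)} = 2 Q \left(-12\right) = - 24 Q$)
$-128139 + a{\left(A{\left(q{\left(-5 \right)} \right)} \right)} = -128139 - 24 \left(- 4 \sqrt{\left(-5\right)^{2}}\right) = -128139 - 24 \left(- 4 \sqrt{25}\right) = -128139 - 24 \left(\left(-4\right) 5\right) = -128139 - -480 = -128139 + 480 = -127659$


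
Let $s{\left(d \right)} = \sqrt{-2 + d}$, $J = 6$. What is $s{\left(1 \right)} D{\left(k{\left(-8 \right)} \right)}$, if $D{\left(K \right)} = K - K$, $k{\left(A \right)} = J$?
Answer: $0$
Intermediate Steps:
$k{\left(A \right)} = 6$
$D{\left(K \right)} = 0$
$s{\left(1 \right)} D{\left(k{\left(-8 \right)} \right)} = \sqrt{-2 + 1} \cdot 0 = \sqrt{-1} \cdot 0 = i 0 = 0$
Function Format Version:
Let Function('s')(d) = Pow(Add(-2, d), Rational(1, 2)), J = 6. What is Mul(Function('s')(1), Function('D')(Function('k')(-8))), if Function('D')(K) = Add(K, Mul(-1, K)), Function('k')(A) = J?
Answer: 0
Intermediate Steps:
Function('k')(A) = 6
Function('D')(K) = 0
Mul(Function('s')(1), Function('D')(Function('k')(-8))) = Mul(Pow(Add(-2, 1), Rational(1, 2)), 0) = Mul(Pow(-1, Rational(1, 2)), 0) = Mul(I, 0) = 0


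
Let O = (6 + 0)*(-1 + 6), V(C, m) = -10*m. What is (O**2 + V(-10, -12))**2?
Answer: 1040400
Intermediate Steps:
O = 30 (O = 6*5 = 30)
(O**2 + V(-10, -12))**2 = (30**2 - 10*(-12))**2 = (900 + 120)**2 = 1020**2 = 1040400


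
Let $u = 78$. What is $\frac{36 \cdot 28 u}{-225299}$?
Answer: $- \frac{78624}{225299} \approx -0.34898$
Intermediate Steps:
$\frac{36 \cdot 28 u}{-225299} = \frac{36 \cdot 28 \cdot 78}{-225299} = 1008 \cdot 78 \left(- \frac{1}{225299}\right) = 78624 \left(- \frac{1}{225299}\right) = - \frac{78624}{225299}$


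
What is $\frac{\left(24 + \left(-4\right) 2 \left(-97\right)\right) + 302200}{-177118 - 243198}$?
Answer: $- \frac{75750}{105079} \approx -0.72089$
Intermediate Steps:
$\frac{\left(24 + \left(-4\right) 2 \left(-97\right)\right) + 302200}{-177118 - 243198} = \frac{\left(24 - -776\right) + 302200}{-420316} = \left(\left(24 + 776\right) + 302200\right) \left(- \frac{1}{420316}\right) = \left(800 + 302200\right) \left(- \frac{1}{420316}\right) = 303000 \left(- \frac{1}{420316}\right) = - \frac{75750}{105079}$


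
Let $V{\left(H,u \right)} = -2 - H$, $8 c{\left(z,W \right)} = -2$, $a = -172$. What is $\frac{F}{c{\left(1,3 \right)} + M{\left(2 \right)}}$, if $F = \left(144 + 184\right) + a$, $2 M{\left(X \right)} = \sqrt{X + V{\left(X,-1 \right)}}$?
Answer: $- \frac{208}{3} - \frac{416 i \sqrt{2}}{3} \approx -69.333 - 196.1 i$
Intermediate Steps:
$c{\left(z,W \right)} = - \frac{1}{4}$ ($c{\left(z,W \right)} = \frac{1}{8} \left(-2\right) = - \frac{1}{4}$)
$M{\left(X \right)} = \frac{i \sqrt{2}}{2}$ ($M{\left(X \right)} = \frac{\sqrt{X - \left(2 + X\right)}}{2} = \frac{\sqrt{-2}}{2} = \frac{i \sqrt{2}}{2}$)
$F = 156$ ($F = \left(144 + 184\right) - 172 = 328 - 172 = 156$)
$\frac{F}{c{\left(1,3 \right)} + M{\left(2 \right)}} = \frac{156}{- \frac{1}{4} + \frac{i \sqrt{2}}{2}}$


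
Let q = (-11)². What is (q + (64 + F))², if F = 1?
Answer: 34596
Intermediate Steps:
q = 121
(q + (64 + F))² = (121 + (64 + 1))² = (121 + 65)² = 186² = 34596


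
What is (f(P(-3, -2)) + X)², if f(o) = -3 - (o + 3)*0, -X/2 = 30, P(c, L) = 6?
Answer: 3969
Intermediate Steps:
X = -60 (X = -2*30 = -60)
f(o) = -3 (f(o) = -3 - (3 + o)*0 = -3 - 1*0 = -3 + 0 = -3)
(f(P(-3, -2)) + X)² = (-3 - 60)² = (-63)² = 3969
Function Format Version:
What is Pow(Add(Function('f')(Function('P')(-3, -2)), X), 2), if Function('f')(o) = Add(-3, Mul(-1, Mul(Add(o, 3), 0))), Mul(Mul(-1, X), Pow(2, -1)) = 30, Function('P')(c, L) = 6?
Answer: 3969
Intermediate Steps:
X = -60 (X = Mul(-2, 30) = -60)
Function('f')(o) = -3 (Function('f')(o) = Add(-3, Mul(-1, Mul(Add(3, o), 0))) = Add(-3, Mul(-1, 0)) = Add(-3, 0) = -3)
Pow(Add(Function('f')(Function('P')(-3, -2)), X), 2) = Pow(Add(-3, -60), 2) = Pow(-63, 2) = 3969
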